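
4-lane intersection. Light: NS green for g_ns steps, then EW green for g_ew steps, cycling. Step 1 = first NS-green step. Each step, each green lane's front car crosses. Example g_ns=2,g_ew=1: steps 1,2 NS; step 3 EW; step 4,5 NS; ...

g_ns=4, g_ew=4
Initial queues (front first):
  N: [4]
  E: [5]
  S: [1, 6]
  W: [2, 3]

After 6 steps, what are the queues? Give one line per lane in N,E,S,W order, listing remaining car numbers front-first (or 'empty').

Step 1 [NS]: N:car4-GO,E:wait,S:car1-GO,W:wait | queues: N=0 E=1 S=1 W=2
Step 2 [NS]: N:empty,E:wait,S:car6-GO,W:wait | queues: N=0 E=1 S=0 W=2
Step 3 [NS]: N:empty,E:wait,S:empty,W:wait | queues: N=0 E=1 S=0 W=2
Step 4 [NS]: N:empty,E:wait,S:empty,W:wait | queues: N=0 E=1 S=0 W=2
Step 5 [EW]: N:wait,E:car5-GO,S:wait,W:car2-GO | queues: N=0 E=0 S=0 W=1
Step 6 [EW]: N:wait,E:empty,S:wait,W:car3-GO | queues: N=0 E=0 S=0 W=0

N: empty
E: empty
S: empty
W: empty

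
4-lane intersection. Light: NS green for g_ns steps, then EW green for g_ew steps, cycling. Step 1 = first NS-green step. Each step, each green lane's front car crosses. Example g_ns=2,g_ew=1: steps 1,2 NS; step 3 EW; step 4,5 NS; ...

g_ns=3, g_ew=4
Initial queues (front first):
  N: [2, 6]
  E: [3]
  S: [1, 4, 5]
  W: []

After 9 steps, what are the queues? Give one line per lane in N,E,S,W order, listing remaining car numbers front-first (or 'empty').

Step 1 [NS]: N:car2-GO,E:wait,S:car1-GO,W:wait | queues: N=1 E=1 S=2 W=0
Step 2 [NS]: N:car6-GO,E:wait,S:car4-GO,W:wait | queues: N=0 E=1 S=1 W=0
Step 3 [NS]: N:empty,E:wait,S:car5-GO,W:wait | queues: N=0 E=1 S=0 W=0
Step 4 [EW]: N:wait,E:car3-GO,S:wait,W:empty | queues: N=0 E=0 S=0 W=0

N: empty
E: empty
S: empty
W: empty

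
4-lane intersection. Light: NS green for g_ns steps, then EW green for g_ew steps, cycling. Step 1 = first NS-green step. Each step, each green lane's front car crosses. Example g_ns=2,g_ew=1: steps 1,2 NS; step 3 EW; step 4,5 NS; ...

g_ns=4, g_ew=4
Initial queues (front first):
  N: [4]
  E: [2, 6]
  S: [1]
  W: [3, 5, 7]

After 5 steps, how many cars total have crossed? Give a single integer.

Answer: 4

Derivation:
Step 1 [NS]: N:car4-GO,E:wait,S:car1-GO,W:wait | queues: N=0 E=2 S=0 W=3
Step 2 [NS]: N:empty,E:wait,S:empty,W:wait | queues: N=0 E=2 S=0 W=3
Step 3 [NS]: N:empty,E:wait,S:empty,W:wait | queues: N=0 E=2 S=0 W=3
Step 4 [NS]: N:empty,E:wait,S:empty,W:wait | queues: N=0 E=2 S=0 W=3
Step 5 [EW]: N:wait,E:car2-GO,S:wait,W:car3-GO | queues: N=0 E=1 S=0 W=2
Cars crossed by step 5: 4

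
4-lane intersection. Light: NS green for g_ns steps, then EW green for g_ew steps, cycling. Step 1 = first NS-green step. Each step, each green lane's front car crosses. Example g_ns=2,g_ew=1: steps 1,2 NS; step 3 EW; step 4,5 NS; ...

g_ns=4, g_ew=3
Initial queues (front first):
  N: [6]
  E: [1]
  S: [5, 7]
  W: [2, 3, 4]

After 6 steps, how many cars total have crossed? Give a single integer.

Step 1 [NS]: N:car6-GO,E:wait,S:car5-GO,W:wait | queues: N=0 E=1 S=1 W=3
Step 2 [NS]: N:empty,E:wait,S:car7-GO,W:wait | queues: N=0 E=1 S=0 W=3
Step 3 [NS]: N:empty,E:wait,S:empty,W:wait | queues: N=0 E=1 S=0 W=3
Step 4 [NS]: N:empty,E:wait,S:empty,W:wait | queues: N=0 E=1 S=0 W=3
Step 5 [EW]: N:wait,E:car1-GO,S:wait,W:car2-GO | queues: N=0 E=0 S=0 W=2
Step 6 [EW]: N:wait,E:empty,S:wait,W:car3-GO | queues: N=0 E=0 S=0 W=1
Cars crossed by step 6: 6

Answer: 6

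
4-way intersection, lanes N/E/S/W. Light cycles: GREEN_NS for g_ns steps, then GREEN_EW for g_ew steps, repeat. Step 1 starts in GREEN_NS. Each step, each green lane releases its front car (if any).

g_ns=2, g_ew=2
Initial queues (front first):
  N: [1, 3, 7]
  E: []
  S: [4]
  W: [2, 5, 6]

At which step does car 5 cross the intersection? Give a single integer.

Step 1 [NS]: N:car1-GO,E:wait,S:car4-GO,W:wait | queues: N=2 E=0 S=0 W=3
Step 2 [NS]: N:car3-GO,E:wait,S:empty,W:wait | queues: N=1 E=0 S=0 W=3
Step 3 [EW]: N:wait,E:empty,S:wait,W:car2-GO | queues: N=1 E=0 S=0 W=2
Step 4 [EW]: N:wait,E:empty,S:wait,W:car5-GO | queues: N=1 E=0 S=0 W=1
Step 5 [NS]: N:car7-GO,E:wait,S:empty,W:wait | queues: N=0 E=0 S=0 W=1
Step 6 [NS]: N:empty,E:wait,S:empty,W:wait | queues: N=0 E=0 S=0 W=1
Step 7 [EW]: N:wait,E:empty,S:wait,W:car6-GO | queues: N=0 E=0 S=0 W=0
Car 5 crosses at step 4

4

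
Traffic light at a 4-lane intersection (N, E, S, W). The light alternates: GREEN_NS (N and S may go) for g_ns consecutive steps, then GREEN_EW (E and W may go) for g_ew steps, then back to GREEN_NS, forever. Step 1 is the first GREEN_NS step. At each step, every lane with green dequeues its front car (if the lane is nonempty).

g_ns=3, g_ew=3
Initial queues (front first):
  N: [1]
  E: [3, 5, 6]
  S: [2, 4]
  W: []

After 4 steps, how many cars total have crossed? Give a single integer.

Answer: 4

Derivation:
Step 1 [NS]: N:car1-GO,E:wait,S:car2-GO,W:wait | queues: N=0 E=3 S=1 W=0
Step 2 [NS]: N:empty,E:wait,S:car4-GO,W:wait | queues: N=0 E=3 S=0 W=0
Step 3 [NS]: N:empty,E:wait,S:empty,W:wait | queues: N=0 E=3 S=0 W=0
Step 4 [EW]: N:wait,E:car3-GO,S:wait,W:empty | queues: N=0 E=2 S=0 W=0
Cars crossed by step 4: 4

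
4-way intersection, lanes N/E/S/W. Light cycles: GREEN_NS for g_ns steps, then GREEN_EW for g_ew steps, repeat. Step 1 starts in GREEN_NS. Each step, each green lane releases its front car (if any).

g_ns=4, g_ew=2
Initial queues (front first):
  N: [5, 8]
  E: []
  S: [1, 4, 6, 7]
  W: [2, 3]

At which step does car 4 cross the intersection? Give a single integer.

Step 1 [NS]: N:car5-GO,E:wait,S:car1-GO,W:wait | queues: N=1 E=0 S=3 W=2
Step 2 [NS]: N:car8-GO,E:wait,S:car4-GO,W:wait | queues: N=0 E=0 S=2 W=2
Step 3 [NS]: N:empty,E:wait,S:car6-GO,W:wait | queues: N=0 E=0 S=1 W=2
Step 4 [NS]: N:empty,E:wait,S:car7-GO,W:wait | queues: N=0 E=0 S=0 W=2
Step 5 [EW]: N:wait,E:empty,S:wait,W:car2-GO | queues: N=0 E=0 S=0 W=1
Step 6 [EW]: N:wait,E:empty,S:wait,W:car3-GO | queues: N=0 E=0 S=0 W=0
Car 4 crosses at step 2

2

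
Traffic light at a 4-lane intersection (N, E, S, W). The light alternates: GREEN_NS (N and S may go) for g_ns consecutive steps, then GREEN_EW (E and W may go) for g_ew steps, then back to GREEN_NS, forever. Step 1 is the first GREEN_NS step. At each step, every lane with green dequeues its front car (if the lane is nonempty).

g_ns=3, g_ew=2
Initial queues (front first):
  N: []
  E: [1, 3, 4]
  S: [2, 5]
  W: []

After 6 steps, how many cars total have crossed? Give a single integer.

Step 1 [NS]: N:empty,E:wait,S:car2-GO,W:wait | queues: N=0 E=3 S=1 W=0
Step 2 [NS]: N:empty,E:wait,S:car5-GO,W:wait | queues: N=0 E=3 S=0 W=0
Step 3 [NS]: N:empty,E:wait,S:empty,W:wait | queues: N=0 E=3 S=0 W=0
Step 4 [EW]: N:wait,E:car1-GO,S:wait,W:empty | queues: N=0 E=2 S=0 W=0
Step 5 [EW]: N:wait,E:car3-GO,S:wait,W:empty | queues: N=0 E=1 S=0 W=0
Step 6 [NS]: N:empty,E:wait,S:empty,W:wait | queues: N=0 E=1 S=0 W=0
Cars crossed by step 6: 4

Answer: 4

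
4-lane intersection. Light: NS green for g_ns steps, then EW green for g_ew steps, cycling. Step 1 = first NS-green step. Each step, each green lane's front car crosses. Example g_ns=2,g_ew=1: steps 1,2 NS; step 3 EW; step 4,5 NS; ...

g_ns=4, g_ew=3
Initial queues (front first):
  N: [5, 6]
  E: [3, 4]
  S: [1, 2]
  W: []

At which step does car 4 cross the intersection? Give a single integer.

Step 1 [NS]: N:car5-GO,E:wait,S:car1-GO,W:wait | queues: N=1 E=2 S=1 W=0
Step 2 [NS]: N:car6-GO,E:wait,S:car2-GO,W:wait | queues: N=0 E=2 S=0 W=0
Step 3 [NS]: N:empty,E:wait,S:empty,W:wait | queues: N=0 E=2 S=0 W=0
Step 4 [NS]: N:empty,E:wait,S:empty,W:wait | queues: N=0 E=2 S=0 W=0
Step 5 [EW]: N:wait,E:car3-GO,S:wait,W:empty | queues: N=0 E=1 S=0 W=0
Step 6 [EW]: N:wait,E:car4-GO,S:wait,W:empty | queues: N=0 E=0 S=0 W=0
Car 4 crosses at step 6

6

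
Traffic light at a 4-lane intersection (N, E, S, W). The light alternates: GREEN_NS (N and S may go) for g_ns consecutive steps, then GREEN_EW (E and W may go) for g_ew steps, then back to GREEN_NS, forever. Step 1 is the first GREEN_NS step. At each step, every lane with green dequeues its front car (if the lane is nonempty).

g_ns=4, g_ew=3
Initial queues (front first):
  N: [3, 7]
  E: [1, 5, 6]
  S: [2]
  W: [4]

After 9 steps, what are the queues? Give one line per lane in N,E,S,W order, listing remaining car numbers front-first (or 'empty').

Step 1 [NS]: N:car3-GO,E:wait,S:car2-GO,W:wait | queues: N=1 E=3 S=0 W=1
Step 2 [NS]: N:car7-GO,E:wait,S:empty,W:wait | queues: N=0 E=3 S=0 W=1
Step 3 [NS]: N:empty,E:wait,S:empty,W:wait | queues: N=0 E=3 S=0 W=1
Step 4 [NS]: N:empty,E:wait,S:empty,W:wait | queues: N=0 E=3 S=0 W=1
Step 5 [EW]: N:wait,E:car1-GO,S:wait,W:car4-GO | queues: N=0 E=2 S=0 W=0
Step 6 [EW]: N:wait,E:car5-GO,S:wait,W:empty | queues: N=0 E=1 S=0 W=0
Step 7 [EW]: N:wait,E:car6-GO,S:wait,W:empty | queues: N=0 E=0 S=0 W=0

N: empty
E: empty
S: empty
W: empty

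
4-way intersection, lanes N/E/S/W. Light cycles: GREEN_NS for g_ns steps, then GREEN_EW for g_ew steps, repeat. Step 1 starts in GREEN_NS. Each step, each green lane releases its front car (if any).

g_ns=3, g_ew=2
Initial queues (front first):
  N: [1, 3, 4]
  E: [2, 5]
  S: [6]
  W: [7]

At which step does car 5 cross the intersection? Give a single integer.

Step 1 [NS]: N:car1-GO,E:wait,S:car6-GO,W:wait | queues: N=2 E=2 S=0 W=1
Step 2 [NS]: N:car3-GO,E:wait,S:empty,W:wait | queues: N=1 E=2 S=0 W=1
Step 3 [NS]: N:car4-GO,E:wait,S:empty,W:wait | queues: N=0 E=2 S=0 W=1
Step 4 [EW]: N:wait,E:car2-GO,S:wait,W:car7-GO | queues: N=0 E=1 S=0 W=0
Step 5 [EW]: N:wait,E:car5-GO,S:wait,W:empty | queues: N=0 E=0 S=0 W=0
Car 5 crosses at step 5

5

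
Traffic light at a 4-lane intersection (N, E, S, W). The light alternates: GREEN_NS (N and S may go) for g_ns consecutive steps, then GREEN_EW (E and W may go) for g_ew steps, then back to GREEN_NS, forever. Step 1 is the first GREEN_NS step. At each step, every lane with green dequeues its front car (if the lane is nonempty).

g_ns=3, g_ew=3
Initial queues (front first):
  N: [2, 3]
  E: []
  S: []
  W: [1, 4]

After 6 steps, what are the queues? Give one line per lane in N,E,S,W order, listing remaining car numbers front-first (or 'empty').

Step 1 [NS]: N:car2-GO,E:wait,S:empty,W:wait | queues: N=1 E=0 S=0 W=2
Step 2 [NS]: N:car3-GO,E:wait,S:empty,W:wait | queues: N=0 E=0 S=0 W=2
Step 3 [NS]: N:empty,E:wait,S:empty,W:wait | queues: N=0 E=0 S=0 W=2
Step 4 [EW]: N:wait,E:empty,S:wait,W:car1-GO | queues: N=0 E=0 S=0 W=1
Step 5 [EW]: N:wait,E:empty,S:wait,W:car4-GO | queues: N=0 E=0 S=0 W=0

N: empty
E: empty
S: empty
W: empty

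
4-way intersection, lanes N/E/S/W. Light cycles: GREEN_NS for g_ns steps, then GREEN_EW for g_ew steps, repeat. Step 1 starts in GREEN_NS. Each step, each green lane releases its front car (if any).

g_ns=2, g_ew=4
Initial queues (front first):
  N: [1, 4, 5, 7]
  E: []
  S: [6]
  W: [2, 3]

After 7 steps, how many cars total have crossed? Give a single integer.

Step 1 [NS]: N:car1-GO,E:wait,S:car6-GO,W:wait | queues: N=3 E=0 S=0 W=2
Step 2 [NS]: N:car4-GO,E:wait,S:empty,W:wait | queues: N=2 E=0 S=0 W=2
Step 3 [EW]: N:wait,E:empty,S:wait,W:car2-GO | queues: N=2 E=0 S=0 W=1
Step 4 [EW]: N:wait,E:empty,S:wait,W:car3-GO | queues: N=2 E=0 S=0 W=0
Step 5 [EW]: N:wait,E:empty,S:wait,W:empty | queues: N=2 E=0 S=0 W=0
Step 6 [EW]: N:wait,E:empty,S:wait,W:empty | queues: N=2 E=0 S=0 W=0
Step 7 [NS]: N:car5-GO,E:wait,S:empty,W:wait | queues: N=1 E=0 S=0 W=0
Cars crossed by step 7: 6

Answer: 6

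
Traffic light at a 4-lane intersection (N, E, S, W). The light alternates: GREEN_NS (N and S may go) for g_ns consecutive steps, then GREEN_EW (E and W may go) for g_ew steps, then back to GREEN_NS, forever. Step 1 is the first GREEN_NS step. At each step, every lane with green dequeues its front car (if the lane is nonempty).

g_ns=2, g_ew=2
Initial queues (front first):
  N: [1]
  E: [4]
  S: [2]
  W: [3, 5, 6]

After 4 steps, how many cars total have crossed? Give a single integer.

Answer: 5

Derivation:
Step 1 [NS]: N:car1-GO,E:wait,S:car2-GO,W:wait | queues: N=0 E=1 S=0 W=3
Step 2 [NS]: N:empty,E:wait,S:empty,W:wait | queues: N=0 E=1 S=0 W=3
Step 3 [EW]: N:wait,E:car4-GO,S:wait,W:car3-GO | queues: N=0 E=0 S=0 W=2
Step 4 [EW]: N:wait,E:empty,S:wait,W:car5-GO | queues: N=0 E=0 S=0 W=1
Cars crossed by step 4: 5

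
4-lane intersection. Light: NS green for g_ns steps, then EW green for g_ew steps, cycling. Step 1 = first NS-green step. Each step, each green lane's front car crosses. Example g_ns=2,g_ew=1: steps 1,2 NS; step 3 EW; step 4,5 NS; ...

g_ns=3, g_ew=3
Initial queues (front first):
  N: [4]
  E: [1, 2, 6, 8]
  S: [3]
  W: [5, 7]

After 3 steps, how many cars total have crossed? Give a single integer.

Step 1 [NS]: N:car4-GO,E:wait,S:car3-GO,W:wait | queues: N=0 E=4 S=0 W=2
Step 2 [NS]: N:empty,E:wait,S:empty,W:wait | queues: N=0 E=4 S=0 W=2
Step 3 [NS]: N:empty,E:wait,S:empty,W:wait | queues: N=0 E=4 S=0 W=2
Cars crossed by step 3: 2

Answer: 2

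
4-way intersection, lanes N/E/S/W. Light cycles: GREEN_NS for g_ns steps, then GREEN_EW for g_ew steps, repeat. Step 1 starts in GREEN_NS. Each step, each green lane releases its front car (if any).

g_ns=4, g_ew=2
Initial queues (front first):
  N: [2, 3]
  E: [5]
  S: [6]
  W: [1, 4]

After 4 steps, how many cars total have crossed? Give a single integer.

Answer: 3

Derivation:
Step 1 [NS]: N:car2-GO,E:wait,S:car6-GO,W:wait | queues: N=1 E=1 S=0 W=2
Step 2 [NS]: N:car3-GO,E:wait,S:empty,W:wait | queues: N=0 E=1 S=0 W=2
Step 3 [NS]: N:empty,E:wait,S:empty,W:wait | queues: N=0 E=1 S=0 W=2
Step 4 [NS]: N:empty,E:wait,S:empty,W:wait | queues: N=0 E=1 S=0 W=2
Cars crossed by step 4: 3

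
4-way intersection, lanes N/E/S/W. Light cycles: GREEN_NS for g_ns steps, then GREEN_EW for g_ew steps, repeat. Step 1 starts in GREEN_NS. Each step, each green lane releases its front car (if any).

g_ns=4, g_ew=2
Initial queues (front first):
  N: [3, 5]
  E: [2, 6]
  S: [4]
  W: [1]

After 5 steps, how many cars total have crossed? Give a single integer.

Step 1 [NS]: N:car3-GO,E:wait,S:car4-GO,W:wait | queues: N=1 E=2 S=0 W=1
Step 2 [NS]: N:car5-GO,E:wait,S:empty,W:wait | queues: N=0 E=2 S=0 W=1
Step 3 [NS]: N:empty,E:wait,S:empty,W:wait | queues: N=0 E=2 S=0 W=1
Step 4 [NS]: N:empty,E:wait,S:empty,W:wait | queues: N=0 E=2 S=0 W=1
Step 5 [EW]: N:wait,E:car2-GO,S:wait,W:car1-GO | queues: N=0 E=1 S=0 W=0
Cars crossed by step 5: 5

Answer: 5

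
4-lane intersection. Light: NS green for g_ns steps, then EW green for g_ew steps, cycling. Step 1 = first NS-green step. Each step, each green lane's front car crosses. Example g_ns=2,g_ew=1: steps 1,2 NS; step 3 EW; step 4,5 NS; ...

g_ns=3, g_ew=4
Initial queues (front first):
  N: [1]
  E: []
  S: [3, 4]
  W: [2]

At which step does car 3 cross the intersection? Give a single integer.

Step 1 [NS]: N:car1-GO,E:wait,S:car3-GO,W:wait | queues: N=0 E=0 S=1 W=1
Step 2 [NS]: N:empty,E:wait,S:car4-GO,W:wait | queues: N=0 E=0 S=0 W=1
Step 3 [NS]: N:empty,E:wait,S:empty,W:wait | queues: N=0 E=0 S=0 W=1
Step 4 [EW]: N:wait,E:empty,S:wait,W:car2-GO | queues: N=0 E=0 S=0 W=0
Car 3 crosses at step 1

1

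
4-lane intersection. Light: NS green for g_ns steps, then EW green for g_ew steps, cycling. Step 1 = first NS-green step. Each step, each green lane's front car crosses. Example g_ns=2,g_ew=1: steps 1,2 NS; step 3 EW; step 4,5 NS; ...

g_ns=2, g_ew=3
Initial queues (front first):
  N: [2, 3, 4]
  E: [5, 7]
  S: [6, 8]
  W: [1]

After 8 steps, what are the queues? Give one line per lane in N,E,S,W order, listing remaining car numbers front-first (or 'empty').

Step 1 [NS]: N:car2-GO,E:wait,S:car6-GO,W:wait | queues: N=2 E=2 S=1 W=1
Step 2 [NS]: N:car3-GO,E:wait,S:car8-GO,W:wait | queues: N=1 E=2 S=0 W=1
Step 3 [EW]: N:wait,E:car5-GO,S:wait,W:car1-GO | queues: N=1 E=1 S=0 W=0
Step 4 [EW]: N:wait,E:car7-GO,S:wait,W:empty | queues: N=1 E=0 S=0 W=0
Step 5 [EW]: N:wait,E:empty,S:wait,W:empty | queues: N=1 E=0 S=0 W=0
Step 6 [NS]: N:car4-GO,E:wait,S:empty,W:wait | queues: N=0 E=0 S=0 W=0

N: empty
E: empty
S: empty
W: empty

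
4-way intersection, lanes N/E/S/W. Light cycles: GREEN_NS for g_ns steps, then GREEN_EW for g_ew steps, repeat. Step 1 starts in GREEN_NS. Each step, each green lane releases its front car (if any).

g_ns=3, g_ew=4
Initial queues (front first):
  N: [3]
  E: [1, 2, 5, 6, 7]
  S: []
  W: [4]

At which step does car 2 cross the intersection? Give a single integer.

Step 1 [NS]: N:car3-GO,E:wait,S:empty,W:wait | queues: N=0 E=5 S=0 W=1
Step 2 [NS]: N:empty,E:wait,S:empty,W:wait | queues: N=0 E=5 S=0 W=1
Step 3 [NS]: N:empty,E:wait,S:empty,W:wait | queues: N=0 E=5 S=0 W=1
Step 4 [EW]: N:wait,E:car1-GO,S:wait,W:car4-GO | queues: N=0 E=4 S=0 W=0
Step 5 [EW]: N:wait,E:car2-GO,S:wait,W:empty | queues: N=0 E=3 S=0 W=0
Step 6 [EW]: N:wait,E:car5-GO,S:wait,W:empty | queues: N=0 E=2 S=0 W=0
Step 7 [EW]: N:wait,E:car6-GO,S:wait,W:empty | queues: N=0 E=1 S=0 W=0
Step 8 [NS]: N:empty,E:wait,S:empty,W:wait | queues: N=0 E=1 S=0 W=0
Step 9 [NS]: N:empty,E:wait,S:empty,W:wait | queues: N=0 E=1 S=0 W=0
Step 10 [NS]: N:empty,E:wait,S:empty,W:wait | queues: N=0 E=1 S=0 W=0
Step 11 [EW]: N:wait,E:car7-GO,S:wait,W:empty | queues: N=0 E=0 S=0 W=0
Car 2 crosses at step 5

5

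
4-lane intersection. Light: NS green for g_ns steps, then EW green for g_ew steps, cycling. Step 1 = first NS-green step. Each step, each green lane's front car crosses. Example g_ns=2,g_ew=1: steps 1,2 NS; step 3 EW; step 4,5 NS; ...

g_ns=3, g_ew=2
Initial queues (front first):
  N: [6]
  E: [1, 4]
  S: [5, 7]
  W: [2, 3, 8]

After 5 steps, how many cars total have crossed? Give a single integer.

Step 1 [NS]: N:car6-GO,E:wait,S:car5-GO,W:wait | queues: N=0 E=2 S=1 W=3
Step 2 [NS]: N:empty,E:wait,S:car7-GO,W:wait | queues: N=0 E=2 S=0 W=3
Step 3 [NS]: N:empty,E:wait,S:empty,W:wait | queues: N=0 E=2 S=0 W=3
Step 4 [EW]: N:wait,E:car1-GO,S:wait,W:car2-GO | queues: N=0 E=1 S=0 W=2
Step 5 [EW]: N:wait,E:car4-GO,S:wait,W:car3-GO | queues: N=0 E=0 S=0 W=1
Cars crossed by step 5: 7

Answer: 7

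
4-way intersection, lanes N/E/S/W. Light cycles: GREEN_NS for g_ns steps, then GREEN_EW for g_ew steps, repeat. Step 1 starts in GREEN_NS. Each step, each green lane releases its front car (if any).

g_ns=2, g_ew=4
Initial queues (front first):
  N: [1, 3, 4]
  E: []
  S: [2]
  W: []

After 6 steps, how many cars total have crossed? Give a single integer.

Step 1 [NS]: N:car1-GO,E:wait,S:car2-GO,W:wait | queues: N=2 E=0 S=0 W=0
Step 2 [NS]: N:car3-GO,E:wait,S:empty,W:wait | queues: N=1 E=0 S=0 W=0
Step 3 [EW]: N:wait,E:empty,S:wait,W:empty | queues: N=1 E=0 S=0 W=0
Step 4 [EW]: N:wait,E:empty,S:wait,W:empty | queues: N=1 E=0 S=0 W=0
Step 5 [EW]: N:wait,E:empty,S:wait,W:empty | queues: N=1 E=0 S=0 W=0
Step 6 [EW]: N:wait,E:empty,S:wait,W:empty | queues: N=1 E=0 S=0 W=0
Cars crossed by step 6: 3

Answer: 3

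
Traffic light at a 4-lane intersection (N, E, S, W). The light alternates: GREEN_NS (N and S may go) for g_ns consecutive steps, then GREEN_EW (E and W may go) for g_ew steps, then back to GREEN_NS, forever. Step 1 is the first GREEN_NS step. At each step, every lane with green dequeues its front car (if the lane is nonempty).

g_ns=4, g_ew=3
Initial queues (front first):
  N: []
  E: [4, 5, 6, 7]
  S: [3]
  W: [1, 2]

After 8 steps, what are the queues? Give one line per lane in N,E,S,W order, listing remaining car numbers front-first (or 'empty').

Step 1 [NS]: N:empty,E:wait,S:car3-GO,W:wait | queues: N=0 E=4 S=0 W=2
Step 2 [NS]: N:empty,E:wait,S:empty,W:wait | queues: N=0 E=4 S=0 W=2
Step 3 [NS]: N:empty,E:wait,S:empty,W:wait | queues: N=0 E=4 S=0 W=2
Step 4 [NS]: N:empty,E:wait,S:empty,W:wait | queues: N=0 E=4 S=0 W=2
Step 5 [EW]: N:wait,E:car4-GO,S:wait,W:car1-GO | queues: N=0 E=3 S=0 W=1
Step 6 [EW]: N:wait,E:car5-GO,S:wait,W:car2-GO | queues: N=0 E=2 S=0 W=0
Step 7 [EW]: N:wait,E:car6-GO,S:wait,W:empty | queues: N=0 E=1 S=0 W=0
Step 8 [NS]: N:empty,E:wait,S:empty,W:wait | queues: N=0 E=1 S=0 W=0

N: empty
E: 7
S: empty
W: empty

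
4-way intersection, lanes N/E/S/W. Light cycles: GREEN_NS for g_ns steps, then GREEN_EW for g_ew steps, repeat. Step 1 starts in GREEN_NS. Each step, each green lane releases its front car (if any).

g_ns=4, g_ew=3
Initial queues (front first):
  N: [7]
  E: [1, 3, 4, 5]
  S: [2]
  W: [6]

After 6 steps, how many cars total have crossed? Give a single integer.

Answer: 5

Derivation:
Step 1 [NS]: N:car7-GO,E:wait,S:car2-GO,W:wait | queues: N=0 E=4 S=0 W=1
Step 2 [NS]: N:empty,E:wait,S:empty,W:wait | queues: N=0 E=4 S=0 W=1
Step 3 [NS]: N:empty,E:wait,S:empty,W:wait | queues: N=0 E=4 S=0 W=1
Step 4 [NS]: N:empty,E:wait,S:empty,W:wait | queues: N=0 E=4 S=0 W=1
Step 5 [EW]: N:wait,E:car1-GO,S:wait,W:car6-GO | queues: N=0 E=3 S=0 W=0
Step 6 [EW]: N:wait,E:car3-GO,S:wait,W:empty | queues: N=0 E=2 S=0 W=0
Cars crossed by step 6: 5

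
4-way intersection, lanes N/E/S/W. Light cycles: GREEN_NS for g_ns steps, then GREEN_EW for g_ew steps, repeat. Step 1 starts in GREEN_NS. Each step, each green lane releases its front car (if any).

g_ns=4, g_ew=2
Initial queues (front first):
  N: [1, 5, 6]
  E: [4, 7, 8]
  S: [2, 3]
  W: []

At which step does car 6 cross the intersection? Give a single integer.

Step 1 [NS]: N:car1-GO,E:wait,S:car2-GO,W:wait | queues: N=2 E=3 S=1 W=0
Step 2 [NS]: N:car5-GO,E:wait,S:car3-GO,W:wait | queues: N=1 E=3 S=0 W=0
Step 3 [NS]: N:car6-GO,E:wait,S:empty,W:wait | queues: N=0 E=3 S=0 W=0
Step 4 [NS]: N:empty,E:wait,S:empty,W:wait | queues: N=0 E=3 S=0 W=0
Step 5 [EW]: N:wait,E:car4-GO,S:wait,W:empty | queues: N=0 E=2 S=0 W=0
Step 6 [EW]: N:wait,E:car7-GO,S:wait,W:empty | queues: N=0 E=1 S=0 W=0
Step 7 [NS]: N:empty,E:wait,S:empty,W:wait | queues: N=0 E=1 S=0 W=0
Step 8 [NS]: N:empty,E:wait,S:empty,W:wait | queues: N=0 E=1 S=0 W=0
Step 9 [NS]: N:empty,E:wait,S:empty,W:wait | queues: N=0 E=1 S=0 W=0
Step 10 [NS]: N:empty,E:wait,S:empty,W:wait | queues: N=0 E=1 S=0 W=0
Step 11 [EW]: N:wait,E:car8-GO,S:wait,W:empty | queues: N=0 E=0 S=0 W=0
Car 6 crosses at step 3

3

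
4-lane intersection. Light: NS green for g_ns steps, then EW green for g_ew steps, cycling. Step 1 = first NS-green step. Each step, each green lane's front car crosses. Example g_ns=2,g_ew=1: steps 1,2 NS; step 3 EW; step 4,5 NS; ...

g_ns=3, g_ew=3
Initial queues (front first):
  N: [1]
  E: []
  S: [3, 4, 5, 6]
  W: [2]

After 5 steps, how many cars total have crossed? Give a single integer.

Answer: 5

Derivation:
Step 1 [NS]: N:car1-GO,E:wait,S:car3-GO,W:wait | queues: N=0 E=0 S=3 W=1
Step 2 [NS]: N:empty,E:wait,S:car4-GO,W:wait | queues: N=0 E=0 S=2 W=1
Step 3 [NS]: N:empty,E:wait,S:car5-GO,W:wait | queues: N=0 E=0 S=1 W=1
Step 4 [EW]: N:wait,E:empty,S:wait,W:car2-GO | queues: N=0 E=0 S=1 W=0
Step 5 [EW]: N:wait,E:empty,S:wait,W:empty | queues: N=0 E=0 S=1 W=0
Cars crossed by step 5: 5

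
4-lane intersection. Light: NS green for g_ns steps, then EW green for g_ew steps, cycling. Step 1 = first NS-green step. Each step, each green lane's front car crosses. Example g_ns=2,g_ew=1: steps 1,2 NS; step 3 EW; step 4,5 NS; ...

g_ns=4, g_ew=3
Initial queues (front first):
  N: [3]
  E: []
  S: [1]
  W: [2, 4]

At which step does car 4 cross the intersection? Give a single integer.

Step 1 [NS]: N:car3-GO,E:wait,S:car1-GO,W:wait | queues: N=0 E=0 S=0 W=2
Step 2 [NS]: N:empty,E:wait,S:empty,W:wait | queues: N=0 E=0 S=0 W=2
Step 3 [NS]: N:empty,E:wait,S:empty,W:wait | queues: N=0 E=0 S=0 W=2
Step 4 [NS]: N:empty,E:wait,S:empty,W:wait | queues: N=0 E=0 S=0 W=2
Step 5 [EW]: N:wait,E:empty,S:wait,W:car2-GO | queues: N=0 E=0 S=0 W=1
Step 6 [EW]: N:wait,E:empty,S:wait,W:car4-GO | queues: N=0 E=0 S=0 W=0
Car 4 crosses at step 6

6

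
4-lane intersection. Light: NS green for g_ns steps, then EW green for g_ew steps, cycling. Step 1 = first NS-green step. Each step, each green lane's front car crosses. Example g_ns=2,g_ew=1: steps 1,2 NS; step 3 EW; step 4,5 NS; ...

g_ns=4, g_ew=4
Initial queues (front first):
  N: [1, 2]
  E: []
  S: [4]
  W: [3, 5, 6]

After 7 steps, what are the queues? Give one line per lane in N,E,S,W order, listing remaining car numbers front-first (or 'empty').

Step 1 [NS]: N:car1-GO,E:wait,S:car4-GO,W:wait | queues: N=1 E=0 S=0 W=3
Step 2 [NS]: N:car2-GO,E:wait,S:empty,W:wait | queues: N=0 E=0 S=0 W=3
Step 3 [NS]: N:empty,E:wait,S:empty,W:wait | queues: N=0 E=0 S=0 W=3
Step 4 [NS]: N:empty,E:wait,S:empty,W:wait | queues: N=0 E=0 S=0 W=3
Step 5 [EW]: N:wait,E:empty,S:wait,W:car3-GO | queues: N=0 E=0 S=0 W=2
Step 6 [EW]: N:wait,E:empty,S:wait,W:car5-GO | queues: N=0 E=0 S=0 W=1
Step 7 [EW]: N:wait,E:empty,S:wait,W:car6-GO | queues: N=0 E=0 S=0 W=0

N: empty
E: empty
S: empty
W: empty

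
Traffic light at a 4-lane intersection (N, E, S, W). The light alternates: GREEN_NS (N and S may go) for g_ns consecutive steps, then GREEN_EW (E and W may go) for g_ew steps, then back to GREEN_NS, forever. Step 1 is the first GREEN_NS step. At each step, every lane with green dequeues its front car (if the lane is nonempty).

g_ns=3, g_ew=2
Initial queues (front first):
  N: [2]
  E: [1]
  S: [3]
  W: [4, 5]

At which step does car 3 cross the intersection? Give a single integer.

Step 1 [NS]: N:car2-GO,E:wait,S:car3-GO,W:wait | queues: N=0 E=1 S=0 W=2
Step 2 [NS]: N:empty,E:wait,S:empty,W:wait | queues: N=0 E=1 S=0 W=2
Step 3 [NS]: N:empty,E:wait,S:empty,W:wait | queues: N=0 E=1 S=0 W=2
Step 4 [EW]: N:wait,E:car1-GO,S:wait,W:car4-GO | queues: N=0 E=0 S=0 W=1
Step 5 [EW]: N:wait,E:empty,S:wait,W:car5-GO | queues: N=0 E=0 S=0 W=0
Car 3 crosses at step 1

1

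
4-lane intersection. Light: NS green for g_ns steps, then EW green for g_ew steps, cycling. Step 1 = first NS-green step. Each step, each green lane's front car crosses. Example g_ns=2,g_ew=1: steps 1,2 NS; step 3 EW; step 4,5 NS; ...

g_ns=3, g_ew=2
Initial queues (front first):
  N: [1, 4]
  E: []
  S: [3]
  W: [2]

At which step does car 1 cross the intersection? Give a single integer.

Step 1 [NS]: N:car1-GO,E:wait,S:car3-GO,W:wait | queues: N=1 E=0 S=0 W=1
Step 2 [NS]: N:car4-GO,E:wait,S:empty,W:wait | queues: N=0 E=0 S=0 W=1
Step 3 [NS]: N:empty,E:wait,S:empty,W:wait | queues: N=0 E=0 S=0 W=1
Step 4 [EW]: N:wait,E:empty,S:wait,W:car2-GO | queues: N=0 E=0 S=0 W=0
Car 1 crosses at step 1

1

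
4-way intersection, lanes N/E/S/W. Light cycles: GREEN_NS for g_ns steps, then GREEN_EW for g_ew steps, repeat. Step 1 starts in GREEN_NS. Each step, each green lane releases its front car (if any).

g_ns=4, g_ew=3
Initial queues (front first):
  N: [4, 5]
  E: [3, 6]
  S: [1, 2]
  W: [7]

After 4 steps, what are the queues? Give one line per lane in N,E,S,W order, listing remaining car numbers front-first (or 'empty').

Step 1 [NS]: N:car4-GO,E:wait,S:car1-GO,W:wait | queues: N=1 E=2 S=1 W=1
Step 2 [NS]: N:car5-GO,E:wait,S:car2-GO,W:wait | queues: N=0 E=2 S=0 W=1
Step 3 [NS]: N:empty,E:wait,S:empty,W:wait | queues: N=0 E=2 S=0 W=1
Step 4 [NS]: N:empty,E:wait,S:empty,W:wait | queues: N=0 E=2 S=0 W=1

N: empty
E: 3 6
S: empty
W: 7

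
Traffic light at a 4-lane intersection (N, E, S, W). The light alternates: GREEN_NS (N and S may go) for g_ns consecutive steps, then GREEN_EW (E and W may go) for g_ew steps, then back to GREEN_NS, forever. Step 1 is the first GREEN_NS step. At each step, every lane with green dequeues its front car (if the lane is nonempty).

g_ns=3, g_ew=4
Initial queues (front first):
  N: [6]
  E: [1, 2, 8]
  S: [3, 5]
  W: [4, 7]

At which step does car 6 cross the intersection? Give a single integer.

Step 1 [NS]: N:car6-GO,E:wait,S:car3-GO,W:wait | queues: N=0 E=3 S=1 W=2
Step 2 [NS]: N:empty,E:wait,S:car5-GO,W:wait | queues: N=0 E=3 S=0 W=2
Step 3 [NS]: N:empty,E:wait,S:empty,W:wait | queues: N=0 E=3 S=0 W=2
Step 4 [EW]: N:wait,E:car1-GO,S:wait,W:car4-GO | queues: N=0 E=2 S=0 W=1
Step 5 [EW]: N:wait,E:car2-GO,S:wait,W:car7-GO | queues: N=0 E=1 S=0 W=0
Step 6 [EW]: N:wait,E:car8-GO,S:wait,W:empty | queues: N=0 E=0 S=0 W=0
Car 6 crosses at step 1

1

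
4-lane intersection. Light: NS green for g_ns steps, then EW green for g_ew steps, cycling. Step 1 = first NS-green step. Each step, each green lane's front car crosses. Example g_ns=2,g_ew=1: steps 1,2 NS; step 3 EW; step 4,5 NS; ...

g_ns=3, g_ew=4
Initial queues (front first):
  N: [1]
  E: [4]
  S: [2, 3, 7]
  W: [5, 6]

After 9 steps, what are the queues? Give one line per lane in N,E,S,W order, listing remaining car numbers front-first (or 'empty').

Step 1 [NS]: N:car1-GO,E:wait,S:car2-GO,W:wait | queues: N=0 E=1 S=2 W=2
Step 2 [NS]: N:empty,E:wait,S:car3-GO,W:wait | queues: N=0 E=1 S=1 W=2
Step 3 [NS]: N:empty,E:wait,S:car7-GO,W:wait | queues: N=0 E=1 S=0 W=2
Step 4 [EW]: N:wait,E:car4-GO,S:wait,W:car5-GO | queues: N=0 E=0 S=0 W=1
Step 5 [EW]: N:wait,E:empty,S:wait,W:car6-GO | queues: N=0 E=0 S=0 W=0

N: empty
E: empty
S: empty
W: empty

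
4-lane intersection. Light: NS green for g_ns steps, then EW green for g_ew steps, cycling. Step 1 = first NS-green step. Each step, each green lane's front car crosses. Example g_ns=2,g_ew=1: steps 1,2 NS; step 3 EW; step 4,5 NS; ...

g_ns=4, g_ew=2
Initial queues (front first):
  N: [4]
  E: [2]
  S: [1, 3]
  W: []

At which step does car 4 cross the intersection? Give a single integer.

Step 1 [NS]: N:car4-GO,E:wait,S:car1-GO,W:wait | queues: N=0 E=1 S=1 W=0
Step 2 [NS]: N:empty,E:wait,S:car3-GO,W:wait | queues: N=0 E=1 S=0 W=0
Step 3 [NS]: N:empty,E:wait,S:empty,W:wait | queues: N=0 E=1 S=0 W=0
Step 4 [NS]: N:empty,E:wait,S:empty,W:wait | queues: N=0 E=1 S=0 W=0
Step 5 [EW]: N:wait,E:car2-GO,S:wait,W:empty | queues: N=0 E=0 S=0 W=0
Car 4 crosses at step 1

1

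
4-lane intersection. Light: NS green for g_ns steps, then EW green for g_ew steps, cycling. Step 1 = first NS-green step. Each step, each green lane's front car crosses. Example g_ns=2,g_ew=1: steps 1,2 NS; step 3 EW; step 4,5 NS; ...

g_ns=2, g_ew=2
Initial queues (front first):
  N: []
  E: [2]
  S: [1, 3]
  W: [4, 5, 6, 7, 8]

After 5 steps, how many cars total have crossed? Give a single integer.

Step 1 [NS]: N:empty,E:wait,S:car1-GO,W:wait | queues: N=0 E=1 S=1 W=5
Step 2 [NS]: N:empty,E:wait,S:car3-GO,W:wait | queues: N=0 E=1 S=0 W=5
Step 3 [EW]: N:wait,E:car2-GO,S:wait,W:car4-GO | queues: N=0 E=0 S=0 W=4
Step 4 [EW]: N:wait,E:empty,S:wait,W:car5-GO | queues: N=0 E=0 S=0 W=3
Step 5 [NS]: N:empty,E:wait,S:empty,W:wait | queues: N=0 E=0 S=0 W=3
Cars crossed by step 5: 5

Answer: 5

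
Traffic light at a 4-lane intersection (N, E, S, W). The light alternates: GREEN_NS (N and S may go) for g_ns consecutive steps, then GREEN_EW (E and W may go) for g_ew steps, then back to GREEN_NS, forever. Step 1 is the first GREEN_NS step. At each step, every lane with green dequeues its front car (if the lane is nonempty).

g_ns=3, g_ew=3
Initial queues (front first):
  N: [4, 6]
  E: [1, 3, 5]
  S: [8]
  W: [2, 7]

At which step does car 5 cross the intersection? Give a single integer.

Step 1 [NS]: N:car4-GO,E:wait,S:car8-GO,W:wait | queues: N=1 E=3 S=0 W=2
Step 2 [NS]: N:car6-GO,E:wait,S:empty,W:wait | queues: N=0 E=3 S=0 W=2
Step 3 [NS]: N:empty,E:wait,S:empty,W:wait | queues: N=0 E=3 S=0 W=2
Step 4 [EW]: N:wait,E:car1-GO,S:wait,W:car2-GO | queues: N=0 E=2 S=0 W=1
Step 5 [EW]: N:wait,E:car3-GO,S:wait,W:car7-GO | queues: N=0 E=1 S=0 W=0
Step 6 [EW]: N:wait,E:car5-GO,S:wait,W:empty | queues: N=0 E=0 S=0 W=0
Car 5 crosses at step 6

6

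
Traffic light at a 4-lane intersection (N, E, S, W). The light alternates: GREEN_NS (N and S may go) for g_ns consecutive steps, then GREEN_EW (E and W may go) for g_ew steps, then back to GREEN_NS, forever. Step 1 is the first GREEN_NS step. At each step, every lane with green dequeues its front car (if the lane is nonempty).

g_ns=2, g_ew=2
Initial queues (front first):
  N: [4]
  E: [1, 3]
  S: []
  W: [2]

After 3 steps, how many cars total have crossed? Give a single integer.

Answer: 3

Derivation:
Step 1 [NS]: N:car4-GO,E:wait,S:empty,W:wait | queues: N=0 E=2 S=0 W=1
Step 2 [NS]: N:empty,E:wait,S:empty,W:wait | queues: N=0 E=2 S=0 W=1
Step 3 [EW]: N:wait,E:car1-GO,S:wait,W:car2-GO | queues: N=0 E=1 S=0 W=0
Cars crossed by step 3: 3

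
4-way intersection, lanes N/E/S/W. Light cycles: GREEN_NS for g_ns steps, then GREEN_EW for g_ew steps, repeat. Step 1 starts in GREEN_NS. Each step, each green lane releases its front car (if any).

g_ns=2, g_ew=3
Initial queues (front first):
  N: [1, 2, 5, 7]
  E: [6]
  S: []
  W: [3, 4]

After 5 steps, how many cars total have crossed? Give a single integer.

Answer: 5

Derivation:
Step 1 [NS]: N:car1-GO,E:wait,S:empty,W:wait | queues: N=3 E=1 S=0 W=2
Step 2 [NS]: N:car2-GO,E:wait,S:empty,W:wait | queues: N=2 E=1 S=0 W=2
Step 3 [EW]: N:wait,E:car6-GO,S:wait,W:car3-GO | queues: N=2 E=0 S=0 W=1
Step 4 [EW]: N:wait,E:empty,S:wait,W:car4-GO | queues: N=2 E=0 S=0 W=0
Step 5 [EW]: N:wait,E:empty,S:wait,W:empty | queues: N=2 E=0 S=0 W=0
Cars crossed by step 5: 5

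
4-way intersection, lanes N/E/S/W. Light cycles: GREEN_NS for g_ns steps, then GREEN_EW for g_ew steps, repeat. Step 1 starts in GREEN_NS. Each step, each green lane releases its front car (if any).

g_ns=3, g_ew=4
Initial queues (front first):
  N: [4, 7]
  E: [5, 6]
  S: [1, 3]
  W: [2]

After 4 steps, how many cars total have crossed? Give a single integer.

Answer: 6

Derivation:
Step 1 [NS]: N:car4-GO,E:wait,S:car1-GO,W:wait | queues: N=1 E=2 S=1 W=1
Step 2 [NS]: N:car7-GO,E:wait,S:car3-GO,W:wait | queues: N=0 E=2 S=0 W=1
Step 3 [NS]: N:empty,E:wait,S:empty,W:wait | queues: N=0 E=2 S=0 W=1
Step 4 [EW]: N:wait,E:car5-GO,S:wait,W:car2-GO | queues: N=0 E=1 S=0 W=0
Cars crossed by step 4: 6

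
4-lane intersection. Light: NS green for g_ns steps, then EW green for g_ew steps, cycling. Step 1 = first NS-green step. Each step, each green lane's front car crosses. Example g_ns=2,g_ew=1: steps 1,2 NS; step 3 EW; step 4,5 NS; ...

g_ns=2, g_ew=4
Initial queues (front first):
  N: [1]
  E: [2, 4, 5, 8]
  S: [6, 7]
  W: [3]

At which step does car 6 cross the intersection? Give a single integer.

Step 1 [NS]: N:car1-GO,E:wait,S:car6-GO,W:wait | queues: N=0 E=4 S=1 W=1
Step 2 [NS]: N:empty,E:wait,S:car7-GO,W:wait | queues: N=0 E=4 S=0 W=1
Step 3 [EW]: N:wait,E:car2-GO,S:wait,W:car3-GO | queues: N=0 E=3 S=0 W=0
Step 4 [EW]: N:wait,E:car4-GO,S:wait,W:empty | queues: N=0 E=2 S=0 W=0
Step 5 [EW]: N:wait,E:car5-GO,S:wait,W:empty | queues: N=0 E=1 S=0 W=0
Step 6 [EW]: N:wait,E:car8-GO,S:wait,W:empty | queues: N=0 E=0 S=0 W=0
Car 6 crosses at step 1

1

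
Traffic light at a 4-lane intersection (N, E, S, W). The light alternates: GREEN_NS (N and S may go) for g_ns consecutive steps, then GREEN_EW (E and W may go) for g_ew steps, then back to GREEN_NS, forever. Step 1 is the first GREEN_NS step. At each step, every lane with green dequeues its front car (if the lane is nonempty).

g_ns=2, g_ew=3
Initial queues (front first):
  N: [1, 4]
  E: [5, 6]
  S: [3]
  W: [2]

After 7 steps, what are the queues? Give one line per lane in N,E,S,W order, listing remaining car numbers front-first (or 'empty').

Step 1 [NS]: N:car1-GO,E:wait,S:car3-GO,W:wait | queues: N=1 E=2 S=0 W=1
Step 2 [NS]: N:car4-GO,E:wait,S:empty,W:wait | queues: N=0 E=2 S=0 W=1
Step 3 [EW]: N:wait,E:car5-GO,S:wait,W:car2-GO | queues: N=0 E=1 S=0 W=0
Step 4 [EW]: N:wait,E:car6-GO,S:wait,W:empty | queues: N=0 E=0 S=0 W=0

N: empty
E: empty
S: empty
W: empty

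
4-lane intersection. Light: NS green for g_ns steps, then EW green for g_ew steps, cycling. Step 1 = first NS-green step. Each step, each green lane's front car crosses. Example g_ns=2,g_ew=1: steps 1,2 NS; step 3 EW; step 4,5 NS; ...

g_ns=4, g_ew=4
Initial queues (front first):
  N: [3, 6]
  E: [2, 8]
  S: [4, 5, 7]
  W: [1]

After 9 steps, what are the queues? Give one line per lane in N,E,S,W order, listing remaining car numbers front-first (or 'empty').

Step 1 [NS]: N:car3-GO,E:wait,S:car4-GO,W:wait | queues: N=1 E=2 S=2 W=1
Step 2 [NS]: N:car6-GO,E:wait,S:car5-GO,W:wait | queues: N=0 E=2 S=1 W=1
Step 3 [NS]: N:empty,E:wait,S:car7-GO,W:wait | queues: N=0 E=2 S=0 W=1
Step 4 [NS]: N:empty,E:wait,S:empty,W:wait | queues: N=0 E=2 S=0 W=1
Step 5 [EW]: N:wait,E:car2-GO,S:wait,W:car1-GO | queues: N=0 E=1 S=0 W=0
Step 6 [EW]: N:wait,E:car8-GO,S:wait,W:empty | queues: N=0 E=0 S=0 W=0

N: empty
E: empty
S: empty
W: empty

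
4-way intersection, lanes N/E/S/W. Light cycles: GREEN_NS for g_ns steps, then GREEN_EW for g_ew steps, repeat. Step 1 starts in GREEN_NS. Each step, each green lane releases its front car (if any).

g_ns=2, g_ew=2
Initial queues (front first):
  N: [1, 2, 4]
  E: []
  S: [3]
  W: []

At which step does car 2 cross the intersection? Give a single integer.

Step 1 [NS]: N:car1-GO,E:wait,S:car3-GO,W:wait | queues: N=2 E=0 S=0 W=0
Step 2 [NS]: N:car2-GO,E:wait,S:empty,W:wait | queues: N=1 E=0 S=0 W=0
Step 3 [EW]: N:wait,E:empty,S:wait,W:empty | queues: N=1 E=0 S=0 W=0
Step 4 [EW]: N:wait,E:empty,S:wait,W:empty | queues: N=1 E=0 S=0 W=0
Step 5 [NS]: N:car4-GO,E:wait,S:empty,W:wait | queues: N=0 E=0 S=0 W=0
Car 2 crosses at step 2

2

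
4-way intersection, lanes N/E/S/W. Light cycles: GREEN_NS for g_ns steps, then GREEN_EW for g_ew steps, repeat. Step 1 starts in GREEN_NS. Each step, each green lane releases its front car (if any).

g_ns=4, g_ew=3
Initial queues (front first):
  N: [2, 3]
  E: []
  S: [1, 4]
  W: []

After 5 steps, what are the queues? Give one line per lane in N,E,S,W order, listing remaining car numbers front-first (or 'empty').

Step 1 [NS]: N:car2-GO,E:wait,S:car1-GO,W:wait | queues: N=1 E=0 S=1 W=0
Step 2 [NS]: N:car3-GO,E:wait,S:car4-GO,W:wait | queues: N=0 E=0 S=0 W=0

N: empty
E: empty
S: empty
W: empty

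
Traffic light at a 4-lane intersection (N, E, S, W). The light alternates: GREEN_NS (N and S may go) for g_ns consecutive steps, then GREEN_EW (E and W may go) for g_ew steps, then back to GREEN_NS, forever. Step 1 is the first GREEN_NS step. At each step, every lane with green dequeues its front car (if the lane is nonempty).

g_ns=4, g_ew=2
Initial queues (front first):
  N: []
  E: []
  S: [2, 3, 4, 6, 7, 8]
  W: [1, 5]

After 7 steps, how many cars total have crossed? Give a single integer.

Answer: 7

Derivation:
Step 1 [NS]: N:empty,E:wait,S:car2-GO,W:wait | queues: N=0 E=0 S=5 W=2
Step 2 [NS]: N:empty,E:wait,S:car3-GO,W:wait | queues: N=0 E=0 S=4 W=2
Step 3 [NS]: N:empty,E:wait,S:car4-GO,W:wait | queues: N=0 E=0 S=3 W=2
Step 4 [NS]: N:empty,E:wait,S:car6-GO,W:wait | queues: N=0 E=0 S=2 W=2
Step 5 [EW]: N:wait,E:empty,S:wait,W:car1-GO | queues: N=0 E=0 S=2 W=1
Step 6 [EW]: N:wait,E:empty,S:wait,W:car5-GO | queues: N=0 E=0 S=2 W=0
Step 7 [NS]: N:empty,E:wait,S:car7-GO,W:wait | queues: N=0 E=0 S=1 W=0
Cars crossed by step 7: 7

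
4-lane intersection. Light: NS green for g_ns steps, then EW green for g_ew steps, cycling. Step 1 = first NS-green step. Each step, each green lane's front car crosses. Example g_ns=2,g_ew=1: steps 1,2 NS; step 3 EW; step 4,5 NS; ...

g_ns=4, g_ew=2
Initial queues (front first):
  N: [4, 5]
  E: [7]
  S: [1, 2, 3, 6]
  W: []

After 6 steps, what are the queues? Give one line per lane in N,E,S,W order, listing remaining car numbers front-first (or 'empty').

Step 1 [NS]: N:car4-GO,E:wait,S:car1-GO,W:wait | queues: N=1 E=1 S=3 W=0
Step 2 [NS]: N:car5-GO,E:wait,S:car2-GO,W:wait | queues: N=0 E=1 S=2 W=0
Step 3 [NS]: N:empty,E:wait,S:car3-GO,W:wait | queues: N=0 E=1 S=1 W=0
Step 4 [NS]: N:empty,E:wait,S:car6-GO,W:wait | queues: N=0 E=1 S=0 W=0
Step 5 [EW]: N:wait,E:car7-GO,S:wait,W:empty | queues: N=0 E=0 S=0 W=0

N: empty
E: empty
S: empty
W: empty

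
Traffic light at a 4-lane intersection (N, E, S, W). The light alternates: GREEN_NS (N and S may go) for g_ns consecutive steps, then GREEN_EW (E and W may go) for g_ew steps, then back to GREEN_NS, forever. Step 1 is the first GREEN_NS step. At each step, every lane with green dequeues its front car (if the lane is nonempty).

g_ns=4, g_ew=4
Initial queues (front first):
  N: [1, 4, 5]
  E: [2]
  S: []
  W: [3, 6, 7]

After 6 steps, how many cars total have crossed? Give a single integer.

Answer: 6

Derivation:
Step 1 [NS]: N:car1-GO,E:wait,S:empty,W:wait | queues: N=2 E=1 S=0 W=3
Step 2 [NS]: N:car4-GO,E:wait,S:empty,W:wait | queues: N=1 E=1 S=0 W=3
Step 3 [NS]: N:car5-GO,E:wait,S:empty,W:wait | queues: N=0 E=1 S=0 W=3
Step 4 [NS]: N:empty,E:wait,S:empty,W:wait | queues: N=0 E=1 S=0 W=3
Step 5 [EW]: N:wait,E:car2-GO,S:wait,W:car3-GO | queues: N=0 E=0 S=0 W=2
Step 6 [EW]: N:wait,E:empty,S:wait,W:car6-GO | queues: N=0 E=0 S=0 W=1
Cars crossed by step 6: 6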